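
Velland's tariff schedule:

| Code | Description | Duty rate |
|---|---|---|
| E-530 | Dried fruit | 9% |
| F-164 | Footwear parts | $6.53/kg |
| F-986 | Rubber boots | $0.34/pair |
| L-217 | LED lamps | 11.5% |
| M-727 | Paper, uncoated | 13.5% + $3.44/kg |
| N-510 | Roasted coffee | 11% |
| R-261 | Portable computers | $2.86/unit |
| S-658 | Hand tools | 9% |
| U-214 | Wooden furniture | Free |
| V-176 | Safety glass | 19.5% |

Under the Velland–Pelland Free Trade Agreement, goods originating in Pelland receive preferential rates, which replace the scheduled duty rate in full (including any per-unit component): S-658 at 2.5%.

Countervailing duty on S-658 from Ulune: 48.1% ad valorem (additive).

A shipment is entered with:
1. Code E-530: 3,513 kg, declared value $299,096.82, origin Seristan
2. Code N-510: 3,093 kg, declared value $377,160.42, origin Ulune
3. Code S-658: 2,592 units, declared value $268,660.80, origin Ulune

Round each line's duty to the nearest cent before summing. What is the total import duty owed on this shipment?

Line 1 (E-530, Seristan, 3,513 kg, $299,096.82):
Base rate for E-530 is 9%.
Duty = $299,096.82 × 9% = $26,918.71.
Line 2 (N-510, Ulune, 3,093 kg, $377,160.42):
Base rate for N-510 is 11%.
Duty = $377,160.42 × 11% = $41,487.65.
Line 3 (S-658, Ulune, 2,592 units, $268,660.80):
Base rate for S-658 is 9%.
S-658 has an FTA preferential rate, but origin Ulune is not Pelland; base rate stands.
Additional duty on S-658 from Ulune: +48.1%. Applied ad valorem rate: 9% + 48.1% = 57.1%.
Duty = $268,660.80 × 57.1% = $153,405.32.
Total = $26,918.71 + $41,487.65 + $153,405.32 = $221,811.68.

$221,811.68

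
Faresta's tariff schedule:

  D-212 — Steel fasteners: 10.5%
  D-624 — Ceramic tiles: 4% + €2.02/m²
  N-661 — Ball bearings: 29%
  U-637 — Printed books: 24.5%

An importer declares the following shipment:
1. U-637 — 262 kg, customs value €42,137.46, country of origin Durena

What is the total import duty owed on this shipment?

Line 1 (U-637, Durena, 262 kg, €42,137.46):
Base rate for U-637 is 24.5%.
Duty = €42,137.46 × 24.5% = €10,323.68.

€10,323.68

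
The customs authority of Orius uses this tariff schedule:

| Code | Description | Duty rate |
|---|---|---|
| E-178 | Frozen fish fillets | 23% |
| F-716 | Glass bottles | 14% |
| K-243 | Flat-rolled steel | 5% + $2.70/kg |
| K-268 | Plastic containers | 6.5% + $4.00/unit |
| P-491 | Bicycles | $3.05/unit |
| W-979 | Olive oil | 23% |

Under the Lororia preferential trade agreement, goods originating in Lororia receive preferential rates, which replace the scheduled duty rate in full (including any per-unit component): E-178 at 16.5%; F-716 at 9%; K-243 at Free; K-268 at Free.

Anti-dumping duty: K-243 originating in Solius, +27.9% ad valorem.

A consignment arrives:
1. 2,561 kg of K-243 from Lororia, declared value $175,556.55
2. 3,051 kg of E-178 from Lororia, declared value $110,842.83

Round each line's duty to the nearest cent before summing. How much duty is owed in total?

Line 1 (K-243, Lororia, 2,561 kg, $175,556.55):
Base rate for K-243 is 5% + $2.70/kg.
Origin Lororia qualifies under the Orius–Lororia agreement and K-243 is covered: preferential rate Free applies instead.
The additional-duty order on K-243 targets Solius, not Lororia; it does not apply.
Duty = $175,556.55 × 0% = $0.00.
Line 2 (E-178, Lororia, 3,051 kg, $110,842.83):
Base rate for E-178 is 23%.
Origin Lororia qualifies under the Orius–Lororia agreement and E-178 is covered: preferential rate 16.5% applies instead.
Duty = $110,842.83 × 16.5% = $18,289.07.
Total = $0.00 + $18,289.07 = $18,289.07.

$18,289.07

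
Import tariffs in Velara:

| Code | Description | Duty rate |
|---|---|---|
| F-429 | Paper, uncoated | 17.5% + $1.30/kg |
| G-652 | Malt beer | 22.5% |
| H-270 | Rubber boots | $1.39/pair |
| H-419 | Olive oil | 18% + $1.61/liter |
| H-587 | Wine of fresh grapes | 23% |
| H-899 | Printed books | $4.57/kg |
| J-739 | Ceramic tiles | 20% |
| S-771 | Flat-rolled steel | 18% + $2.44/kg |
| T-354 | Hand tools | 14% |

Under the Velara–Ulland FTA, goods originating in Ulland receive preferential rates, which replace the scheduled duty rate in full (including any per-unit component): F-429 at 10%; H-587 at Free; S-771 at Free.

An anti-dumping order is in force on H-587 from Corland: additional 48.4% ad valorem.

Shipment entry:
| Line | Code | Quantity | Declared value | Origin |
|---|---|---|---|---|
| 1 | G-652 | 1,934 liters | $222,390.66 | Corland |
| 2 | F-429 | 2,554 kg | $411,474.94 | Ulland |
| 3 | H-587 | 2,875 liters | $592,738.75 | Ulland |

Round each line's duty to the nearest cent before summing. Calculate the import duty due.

$91,185.39

Line 1 (G-652, Corland, 1,934 liters, $222,390.66):
Base rate for G-652 is 22.5%.
Duty = $222,390.66 × 22.5% = $50,037.90.
Line 2 (F-429, Ulland, 2,554 kg, $411,474.94):
Base rate for F-429 is 17.5% + $1.30/kg.
Origin Ulland qualifies under the Velara–Ulland agreement and F-429 is covered: preferential rate 10% applies instead.
Duty = $411,474.94 × 10% = $41,147.49.
Line 3 (H-587, Ulland, 2,875 liters, $592,738.75):
Base rate for H-587 is 23%.
Origin Ulland qualifies under the Velara–Ulland agreement and H-587 is covered: preferential rate Free applies instead.
The additional-duty order on H-587 targets Corland, not Ulland; it does not apply.
Duty = $592,738.75 × 0% = $0.00.
Total = $50,037.90 + $41,147.49 + $0.00 = $91,185.39.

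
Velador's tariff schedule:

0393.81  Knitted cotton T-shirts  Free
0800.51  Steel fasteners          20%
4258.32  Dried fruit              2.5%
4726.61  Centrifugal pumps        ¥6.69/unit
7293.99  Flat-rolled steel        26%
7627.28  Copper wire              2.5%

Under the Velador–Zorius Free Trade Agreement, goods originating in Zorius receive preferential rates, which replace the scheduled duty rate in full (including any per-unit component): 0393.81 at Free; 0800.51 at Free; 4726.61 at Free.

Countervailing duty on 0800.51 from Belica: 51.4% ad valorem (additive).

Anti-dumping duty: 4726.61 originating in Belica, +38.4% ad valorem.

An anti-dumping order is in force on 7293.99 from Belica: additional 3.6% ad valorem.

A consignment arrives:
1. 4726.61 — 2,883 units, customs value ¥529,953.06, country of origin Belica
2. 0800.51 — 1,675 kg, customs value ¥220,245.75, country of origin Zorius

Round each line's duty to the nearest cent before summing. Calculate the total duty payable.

Line 1 (4726.61, Belica, 2,883 units, ¥529,953.06):
Base rate for 4726.61 is ¥6.69/unit.
4726.61 has an FTA preferential rate, but origin Belica is not Zorius; base rate stands.
Additional duty on 4726.61 from Belica: +38.4% ad valorem. Applied ad valorem rate = 38.4%.
Duty = ¥529,953.06 × 38.4% + 2,883 × ¥6.69 = ¥222,789.25.
Line 2 (0800.51, Zorius, 1,675 kg, ¥220,245.75):
Base rate for 0800.51 is 20%.
Origin Zorius qualifies under the Velador–Zorius agreement and 0800.51 is covered: preferential rate Free applies instead.
The additional-duty order on 0800.51 targets Belica, not Zorius; it does not apply.
Duty = ¥220,245.75 × 0% = ¥0.00.
Total = ¥222,789.25 + ¥0.00 = ¥222,789.25.

¥222,789.25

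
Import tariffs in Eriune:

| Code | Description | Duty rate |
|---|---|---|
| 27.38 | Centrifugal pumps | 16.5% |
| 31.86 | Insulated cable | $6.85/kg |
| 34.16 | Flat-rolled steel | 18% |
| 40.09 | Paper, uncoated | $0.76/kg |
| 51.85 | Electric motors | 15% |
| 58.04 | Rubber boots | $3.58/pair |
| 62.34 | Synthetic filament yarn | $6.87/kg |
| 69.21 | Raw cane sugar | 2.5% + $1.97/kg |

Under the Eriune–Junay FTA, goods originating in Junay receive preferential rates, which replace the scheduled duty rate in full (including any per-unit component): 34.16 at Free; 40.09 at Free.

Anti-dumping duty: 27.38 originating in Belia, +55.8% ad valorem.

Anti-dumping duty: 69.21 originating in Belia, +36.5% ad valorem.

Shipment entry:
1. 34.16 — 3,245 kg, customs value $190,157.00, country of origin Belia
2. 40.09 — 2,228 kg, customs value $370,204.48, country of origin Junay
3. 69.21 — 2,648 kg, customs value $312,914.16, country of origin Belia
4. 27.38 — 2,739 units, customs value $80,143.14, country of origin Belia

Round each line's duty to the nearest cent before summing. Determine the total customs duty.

$219,424.83

Line 1 (34.16, Belia, 3,245 kg, $190,157.00):
Base rate for 34.16 is 18%.
34.16 has an FTA preferential rate, but origin Belia is not Junay; base rate stands.
Duty = $190,157.00 × 18% = $34,228.26.
Line 2 (40.09, Junay, 2,228 kg, $370,204.48):
Base rate for 40.09 is $0.76/kg.
Origin Junay qualifies under the Eriune–Junay agreement and 40.09 is covered: preferential rate Free applies instead.
Duty = $370,204.48 × 0% = $0.00.
Line 3 (69.21, Belia, 2,648 kg, $312,914.16):
Base rate for 69.21 is 2.5% + $1.97/kg.
Additional duty on 69.21 from Belia: +36.5%. Applied ad valorem rate: 2.5% + 36.5% = 39%.
Duty = $312,914.16 × 39% + 2,648 × $1.97 = $127,253.08.
Line 4 (27.38, Belia, 2,739 units, $80,143.14):
Base rate for 27.38 is 16.5%.
Additional duty on 27.38 from Belia: +55.8%. Applied ad valorem rate: 16.5% + 55.8% = 72.3%.
Duty = $80,143.14 × 72.3% = $57,943.49.
Total = $34,228.26 + $0.00 + $127,253.08 + $57,943.49 = $219,424.83.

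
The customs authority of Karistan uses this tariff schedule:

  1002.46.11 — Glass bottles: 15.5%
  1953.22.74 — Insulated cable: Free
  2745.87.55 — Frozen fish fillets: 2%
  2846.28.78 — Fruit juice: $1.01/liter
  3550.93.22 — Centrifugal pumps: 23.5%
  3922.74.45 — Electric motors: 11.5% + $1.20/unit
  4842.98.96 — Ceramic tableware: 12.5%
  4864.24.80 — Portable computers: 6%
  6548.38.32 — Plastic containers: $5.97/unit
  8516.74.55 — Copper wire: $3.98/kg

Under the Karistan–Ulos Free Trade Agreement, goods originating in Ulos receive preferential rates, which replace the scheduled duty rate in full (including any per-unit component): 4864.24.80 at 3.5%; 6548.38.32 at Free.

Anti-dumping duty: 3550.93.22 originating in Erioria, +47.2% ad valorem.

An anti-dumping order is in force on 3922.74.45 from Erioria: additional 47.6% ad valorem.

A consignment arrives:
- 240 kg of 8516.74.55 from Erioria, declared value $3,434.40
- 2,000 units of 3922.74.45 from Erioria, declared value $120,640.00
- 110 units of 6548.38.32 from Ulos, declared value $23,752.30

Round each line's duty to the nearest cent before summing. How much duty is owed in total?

$74,653.44

Line 1 (8516.74.55, Erioria, 240 kg, $3,434.40):
Base rate for 8516.74.55 is $3.98/kg.
Duty = 240 × $3.98 = $955.20.
Line 2 (3922.74.45, Erioria, 2,000 units, $120,640.00):
Base rate for 3922.74.45 is 11.5% + $1.20/unit.
Additional duty on 3922.74.45 from Erioria: +47.6%. Applied ad valorem rate: 11.5% + 47.6% = 59.1%.
Duty = $120,640.00 × 59.1% + 2,000 × $1.20 = $73,698.24.
Line 3 (6548.38.32, Ulos, 110 units, $23,752.30):
Base rate for 6548.38.32 is $5.97/unit.
Origin Ulos qualifies under the Karistan–Ulos agreement and 6548.38.32 is covered: preferential rate Free applies instead.
Duty = $23,752.30 × 0% = $0.00.
Total = $955.20 + $73,698.24 + $0.00 = $74,653.44.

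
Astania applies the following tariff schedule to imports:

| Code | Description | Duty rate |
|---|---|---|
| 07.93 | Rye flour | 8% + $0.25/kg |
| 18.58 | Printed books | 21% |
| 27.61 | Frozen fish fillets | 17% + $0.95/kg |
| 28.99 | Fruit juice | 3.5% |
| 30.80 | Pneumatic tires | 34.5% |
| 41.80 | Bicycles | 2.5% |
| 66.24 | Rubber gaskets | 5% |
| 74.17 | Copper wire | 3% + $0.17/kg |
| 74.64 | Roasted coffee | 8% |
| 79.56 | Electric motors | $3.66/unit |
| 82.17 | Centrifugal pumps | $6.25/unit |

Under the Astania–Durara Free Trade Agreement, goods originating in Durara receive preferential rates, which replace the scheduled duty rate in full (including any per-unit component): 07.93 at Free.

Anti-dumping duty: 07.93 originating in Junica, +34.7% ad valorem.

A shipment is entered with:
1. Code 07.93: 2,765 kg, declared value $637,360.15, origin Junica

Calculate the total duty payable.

$272,844.03

Line 1 (07.93, Junica, 2,765 kg, $637,360.15):
Base rate for 07.93 is 8% + $0.25/kg.
07.93 has an FTA preferential rate, but origin Junica is not Durara; base rate stands.
Additional duty on 07.93 from Junica: +34.7%. Applied ad valorem rate: 8% + 34.7% = 42.7%.
Duty = $637,360.15 × 42.7% + 2,765 × $0.25 = $272,844.03.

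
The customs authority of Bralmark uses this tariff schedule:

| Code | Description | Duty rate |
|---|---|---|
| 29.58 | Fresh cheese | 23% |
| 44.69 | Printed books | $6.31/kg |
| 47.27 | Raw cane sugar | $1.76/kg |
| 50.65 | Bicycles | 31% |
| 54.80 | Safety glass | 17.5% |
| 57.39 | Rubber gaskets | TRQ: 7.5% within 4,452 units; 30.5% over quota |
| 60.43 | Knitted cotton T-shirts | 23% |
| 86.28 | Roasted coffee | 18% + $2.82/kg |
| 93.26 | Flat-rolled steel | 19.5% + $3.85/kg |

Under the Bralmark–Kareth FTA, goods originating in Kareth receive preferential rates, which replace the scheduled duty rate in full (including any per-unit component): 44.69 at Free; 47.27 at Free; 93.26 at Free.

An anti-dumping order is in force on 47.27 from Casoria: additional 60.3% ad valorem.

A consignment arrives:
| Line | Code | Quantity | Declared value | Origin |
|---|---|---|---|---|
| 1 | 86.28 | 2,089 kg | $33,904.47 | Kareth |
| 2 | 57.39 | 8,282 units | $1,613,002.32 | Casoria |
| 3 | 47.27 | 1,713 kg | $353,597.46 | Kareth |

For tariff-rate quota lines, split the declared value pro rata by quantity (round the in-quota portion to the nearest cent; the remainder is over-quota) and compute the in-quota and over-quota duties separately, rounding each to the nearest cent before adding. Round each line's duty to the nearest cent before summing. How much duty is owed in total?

$304,533.03

Line 1 (86.28, Kareth, 2,089 kg, $33,904.47):
Base rate for 86.28 is 18% + $2.82/kg.
Origin Kareth is the FTA partner but 86.28 is not on the preference list; base rate stands.
Duty = $33,904.47 × 18% + 2,089 × $2.82 = $11,993.78.
Line 2 (57.39, Casoria, 8,282 units, $1,613,002.32):
Code 57.39 is under a tariff-rate quota (threshold 4,452 units). In-quota: 4,452 units at 7.5%; over-quota: 3,830 units at 30.5%.
Pro-rata value split: in-quota = $1,613,002.32 × 4,452/8,282 = $867,071.52; over-quota = $1,613,002.32 − $867,071.52 = $745,930.80.
In-quota duty = $867,071.52 × 7.5% = $65,030.36. Over-quota duty = $745,930.80 × 30.5% = $227,508.89.
Line duty = $65,030.36 + $227,508.89 = $292,539.25.
Line 3 (47.27, Kareth, 1,713 kg, $353,597.46):
Base rate for 47.27 is $1.76/kg.
Origin Kareth qualifies under the Bralmark–Kareth agreement and 47.27 is covered: preferential rate Free applies instead.
The additional-duty order on 47.27 targets Casoria, not Kareth; it does not apply.
Duty = $353,597.46 × 0% = $0.00.
Total = $11,993.78 + $292,539.25 + $0.00 = $304,533.03.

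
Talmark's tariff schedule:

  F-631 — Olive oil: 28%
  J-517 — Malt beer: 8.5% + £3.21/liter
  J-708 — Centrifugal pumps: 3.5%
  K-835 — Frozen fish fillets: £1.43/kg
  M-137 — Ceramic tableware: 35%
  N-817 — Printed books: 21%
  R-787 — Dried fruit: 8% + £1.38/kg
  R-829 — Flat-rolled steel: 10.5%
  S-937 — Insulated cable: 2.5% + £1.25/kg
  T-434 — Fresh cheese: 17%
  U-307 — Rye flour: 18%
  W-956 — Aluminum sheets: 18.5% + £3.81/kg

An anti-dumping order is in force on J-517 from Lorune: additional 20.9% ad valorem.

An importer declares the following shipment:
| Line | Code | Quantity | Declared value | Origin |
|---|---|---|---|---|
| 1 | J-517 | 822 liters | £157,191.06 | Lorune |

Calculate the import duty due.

£48,852.79

Line 1 (J-517, Lorune, 822 liters, £157,191.06):
Base rate for J-517 is 8.5% + £3.21/liter.
Additional duty on J-517 from Lorune: +20.9%. Applied ad valorem rate: 8.5% + 20.9% = 29.4%.
Duty = £157,191.06 × 29.4% + 822 × £3.21 = £48,852.79.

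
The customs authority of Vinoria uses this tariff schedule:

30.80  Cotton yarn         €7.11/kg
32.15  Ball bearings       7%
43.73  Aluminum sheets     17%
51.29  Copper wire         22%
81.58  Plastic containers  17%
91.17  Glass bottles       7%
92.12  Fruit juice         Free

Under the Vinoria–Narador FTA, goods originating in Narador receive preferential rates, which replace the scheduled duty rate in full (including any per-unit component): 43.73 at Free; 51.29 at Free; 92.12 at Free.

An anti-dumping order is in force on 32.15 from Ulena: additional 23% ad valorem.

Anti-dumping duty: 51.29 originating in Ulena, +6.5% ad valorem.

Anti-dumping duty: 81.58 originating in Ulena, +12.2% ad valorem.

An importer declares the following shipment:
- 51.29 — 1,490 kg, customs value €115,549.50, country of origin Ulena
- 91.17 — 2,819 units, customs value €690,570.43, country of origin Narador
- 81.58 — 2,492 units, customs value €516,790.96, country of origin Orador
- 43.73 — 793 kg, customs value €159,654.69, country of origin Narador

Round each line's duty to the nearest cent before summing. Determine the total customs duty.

Line 1 (51.29, Ulena, 1,490 kg, €115,549.50):
Base rate for 51.29 is 22%.
51.29 has an FTA preferential rate, but origin Ulena is not Narador; base rate stands.
Additional duty on 51.29 from Ulena: +6.5%. Applied ad valorem rate: 22% + 6.5% = 28.5%.
Duty = €115,549.50 × 28.5% = €32,931.61.
Line 2 (91.17, Narador, 2,819 units, €690,570.43):
Base rate for 91.17 is 7%.
Origin Narador is the FTA partner but 91.17 is not on the preference list; base rate stands.
Duty = €690,570.43 × 7% = €48,339.93.
Line 3 (81.58, Orador, 2,492 units, €516,790.96):
Base rate for 81.58 is 17%.
The additional-duty order on 81.58 targets Ulena, not Orador; it does not apply.
Duty = €516,790.96 × 17% = €87,854.46.
Line 4 (43.73, Narador, 793 kg, €159,654.69):
Base rate for 43.73 is 17%.
Origin Narador qualifies under the Vinoria–Narador agreement and 43.73 is covered: preferential rate Free applies instead.
Duty = €159,654.69 × 0% = €0.00.
Total = €32,931.61 + €48,339.93 + €87,854.46 + €0.00 = €169,126.00.

€169,126.00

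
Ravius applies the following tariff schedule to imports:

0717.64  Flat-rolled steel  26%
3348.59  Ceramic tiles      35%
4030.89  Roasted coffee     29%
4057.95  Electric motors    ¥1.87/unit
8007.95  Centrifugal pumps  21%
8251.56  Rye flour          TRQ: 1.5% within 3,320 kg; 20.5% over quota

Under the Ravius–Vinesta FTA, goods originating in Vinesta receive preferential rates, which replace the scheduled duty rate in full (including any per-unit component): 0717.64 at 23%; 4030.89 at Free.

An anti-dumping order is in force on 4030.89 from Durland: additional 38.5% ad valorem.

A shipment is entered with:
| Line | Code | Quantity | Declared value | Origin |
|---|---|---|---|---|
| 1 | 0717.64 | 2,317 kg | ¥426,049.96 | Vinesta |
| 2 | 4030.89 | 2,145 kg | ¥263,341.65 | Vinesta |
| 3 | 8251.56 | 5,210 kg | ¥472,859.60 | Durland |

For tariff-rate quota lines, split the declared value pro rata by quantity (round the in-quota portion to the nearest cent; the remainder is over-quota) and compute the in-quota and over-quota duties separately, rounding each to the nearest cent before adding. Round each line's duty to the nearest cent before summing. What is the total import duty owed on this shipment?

¥137,676.30

Line 1 (0717.64, Vinesta, 2,317 kg, ¥426,049.96):
Base rate for 0717.64 is 26%.
Origin Vinesta qualifies under the Ravius–Vinesta agreement and 0717.64 is covered: preferential rate 23% applies instead.
Duty = ¥426,049.96 × 23% = ¥97,991.49.
Line 2 (4030.89, Vinesta, 2,145 kg, ¥263,341.65):
Base rate for 4030.89 is 29%.
Origin Vinesta qualifies under the Ravius–Vinesta agreement and 4030.89 is covered: preferential rate Free applies instead.
The additional-duty order on 4030.89 targets Durland, not Vinesta; it does not apply.
Duty = ¥263,341.65 × 0% = ¥0.00.
Line 3 (8251.56, Durland, 5,210 kg, ¥472,859.60):
Code 8251.56 is under a tariff-rate quota (threshold 3,320 kg). In-quota: 3,320 kg at 1.5%; over-quota: 1,890 kg at 20.5%.
Pro-rata value split: in-quota = ¥472,859.60 × 3,320/5,210 = ¥301,323.20; over-quota = ¥472,859.60 − ¥301,323.20 = ¥171,536.40.
In-quota duty = ¥301,323.20 × 1.5% = ¥4,519.85. Over-quota duty = ¥171,536.40 × 20.5% = ¥35,164.96.
Line duty = ¥4,519.85 + ¥35,164.96 = ¥39,684.81.
Total = ¥97,991.49 + ¥0.00 + ¥39,684.81 = ¥137,676.30.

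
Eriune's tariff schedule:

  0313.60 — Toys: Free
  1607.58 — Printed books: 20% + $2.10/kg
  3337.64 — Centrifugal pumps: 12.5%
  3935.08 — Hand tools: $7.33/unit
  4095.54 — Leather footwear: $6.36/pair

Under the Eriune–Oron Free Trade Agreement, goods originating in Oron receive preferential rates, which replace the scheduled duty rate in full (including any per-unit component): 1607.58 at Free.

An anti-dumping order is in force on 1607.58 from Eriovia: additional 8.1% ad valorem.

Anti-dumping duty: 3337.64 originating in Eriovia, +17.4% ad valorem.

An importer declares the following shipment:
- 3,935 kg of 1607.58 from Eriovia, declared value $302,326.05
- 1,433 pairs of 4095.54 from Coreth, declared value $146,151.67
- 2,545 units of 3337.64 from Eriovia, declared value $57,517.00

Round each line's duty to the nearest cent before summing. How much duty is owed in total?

$119,528.58

Line 1 (1607.58, Eriovia, 3,935 kg, $302,326.05):
Base rate for 1607.58 is 20% + $2.10/kg.
1607.58 has an FTA preferential rate, but origin Eriovia is not Oron; base rate stands.
Additional duty on 1607.58 from Eriovia: +8.1%. Applied ad valorem rate: 20% + 8.1% = 28.1%.
Duty = $302,326.05 × 28.1% + 3,935 × $2.10 = $93,217.12.
Line 2 (4095.54, Coreth, 1,433 pairs, $146,151.67):
Base rate for 4095.54 is $6.36/pair.
Duty = 1,433 × $6.36 = $9,113.88.
Line 3 (3337.64, Eriovia, 2,545 units, $57,517.00):
Base rate for 3337.64 is 12.5%.
Additional duty on 3337.64 from Eriovia: +17.4%. Applied ad valorem rate: 12.5% + 17.4% = 29.9%.
Duty = $57,517.00 × 29.9% = $17,197.58.
Total = $93,217.12 + $9,113.88 + $17,197.58 = $119,528.58.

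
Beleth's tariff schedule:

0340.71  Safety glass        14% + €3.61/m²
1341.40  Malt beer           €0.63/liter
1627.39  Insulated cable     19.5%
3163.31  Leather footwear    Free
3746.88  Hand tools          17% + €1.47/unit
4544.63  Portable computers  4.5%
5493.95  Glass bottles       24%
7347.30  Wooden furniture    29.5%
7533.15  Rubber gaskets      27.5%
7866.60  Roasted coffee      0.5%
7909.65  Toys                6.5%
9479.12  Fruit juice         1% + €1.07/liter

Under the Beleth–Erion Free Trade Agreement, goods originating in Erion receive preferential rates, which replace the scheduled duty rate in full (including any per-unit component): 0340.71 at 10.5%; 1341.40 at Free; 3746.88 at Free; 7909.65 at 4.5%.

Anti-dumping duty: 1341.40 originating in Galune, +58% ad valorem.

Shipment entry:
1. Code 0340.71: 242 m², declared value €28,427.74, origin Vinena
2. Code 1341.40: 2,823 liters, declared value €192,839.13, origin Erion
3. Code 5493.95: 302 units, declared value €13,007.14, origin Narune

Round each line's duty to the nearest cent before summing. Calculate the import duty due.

€7,975.21

Line 1 (0340.71, Vinena, 242 m², €28,427.74):
Base rate for 0340.71 is 14% + €3.61/m².
0340.71 has an FTA preferential rate, but origin Vinena is not Erion; base rate stands.
Duty = €28,427.74 × 14% + 242 × €3.61 = €4,853.50.
Line 2 (1341.40, Erion, 2,823 liters, €192,839.13):
Base rate for 1341.40 is €0.63/liter.
Origin Erion qualifies under the Beleth–Erion agreement and 1341.40 is covered: preferential rate Free applies instead.
The additional-duty order on 1341.40 targets Galune, not Erion; it does not apply.
Duty = €192,839.13 × 0% = €0.00.
Line 3 (5493.95, Narune, 302 units, €13,007.14):
Base rate for 5493.95 is 24%.
Duty = €13,007.14 × 24% = €3,121.71.
Total = €4,853.50 + €0.00 + €3,121.71 = €7,975.21.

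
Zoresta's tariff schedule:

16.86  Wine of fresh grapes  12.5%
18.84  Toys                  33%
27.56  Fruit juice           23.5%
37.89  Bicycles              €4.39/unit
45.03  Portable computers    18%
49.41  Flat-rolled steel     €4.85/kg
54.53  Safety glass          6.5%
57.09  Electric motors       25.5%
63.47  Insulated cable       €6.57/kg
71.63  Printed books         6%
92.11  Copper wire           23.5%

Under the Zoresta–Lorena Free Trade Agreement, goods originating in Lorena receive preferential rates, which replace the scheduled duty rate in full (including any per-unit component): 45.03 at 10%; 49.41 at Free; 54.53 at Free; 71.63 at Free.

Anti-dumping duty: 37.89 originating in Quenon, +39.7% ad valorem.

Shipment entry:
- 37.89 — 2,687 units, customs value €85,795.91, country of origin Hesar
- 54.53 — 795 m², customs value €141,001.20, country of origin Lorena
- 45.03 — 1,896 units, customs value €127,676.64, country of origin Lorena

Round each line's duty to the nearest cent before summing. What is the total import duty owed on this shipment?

Line 1 (37.89, Hesar, 2,687 units, €85,795.91):
Base rate for 37.89 is €4.39/unit.
The additional-duty order on 37.89 targets Quenon, not Hesar; it does not apply.
Duty = 2,687 × €4.39 = €11,795.93.
Line 2 (54.53, Lorena, 795 m², €141,001.20):
Base rate for 54.53 is 6.5%.
Origin Lorena qualifies under the Zoresta–Lorena agreement and 54.53 is covered: preferential rate Free applies instead.
Duty = €141,001.20 × 0% = €0.00.
Line 3 (45.03, Lorena, 1,896 units, €127,676.64):
Base rate for 45.03 is 18%.
Origin Lorena qualifies under the Zoresta–Lorena agreement and 45.03 is covered: preferential rate 10% applies instead.
Duty = €127,676.64 × 10% = €12,767.66.
Total = €11,795.93 + €0.00 + €12,767.66 = €24,563.59.

€24,563.59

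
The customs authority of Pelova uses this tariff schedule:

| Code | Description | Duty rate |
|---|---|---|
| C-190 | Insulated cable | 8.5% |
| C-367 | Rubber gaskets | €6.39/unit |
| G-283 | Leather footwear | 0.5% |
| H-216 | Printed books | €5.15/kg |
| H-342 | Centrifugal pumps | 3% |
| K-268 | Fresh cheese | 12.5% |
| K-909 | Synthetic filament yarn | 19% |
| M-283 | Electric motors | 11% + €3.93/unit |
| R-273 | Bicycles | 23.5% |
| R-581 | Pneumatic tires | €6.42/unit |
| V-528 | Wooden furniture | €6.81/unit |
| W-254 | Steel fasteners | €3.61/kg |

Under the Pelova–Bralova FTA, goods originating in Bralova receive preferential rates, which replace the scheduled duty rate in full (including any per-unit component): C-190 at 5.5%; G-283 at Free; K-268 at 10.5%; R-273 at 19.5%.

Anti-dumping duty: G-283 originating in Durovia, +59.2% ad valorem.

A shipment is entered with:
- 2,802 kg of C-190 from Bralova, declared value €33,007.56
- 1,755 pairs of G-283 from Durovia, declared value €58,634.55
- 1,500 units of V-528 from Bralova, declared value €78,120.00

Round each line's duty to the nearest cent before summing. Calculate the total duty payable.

Line 1 (C-190, Bralova, 2,802 kg, €33,007.56):
Base rate for C-190 is 8.5%.
Origin Bralova qualifies under the Pelova–Bralova agreement and C-190 is covered: preferential rate 5.5% applies instead.
Duty = €33,007.56 × 5.5% = €1,815.42.
Line 2 (G-283, Durovia, 1,755 pairs, €58,634.55):
Base rate for G-283 is 0.5%.
G-283 has an FTA preferential rate, but origin Durovia is not Bralova; base rate stands.
Additional duty on G-283 from Durovia: +59.2%. Applied ad valorem rate: 0.5% + 59.2% = 59.7%.
Duty = €58,634.55 × 59.7% = €35,004.83.
Line 3 (V-528, Bralova, 1,500 units, €78,120.00):
Base rate for V-528 is €6.81/unit.
Origin Bralova is the FTA partner but V-528 is not on the preference list; base rate stands.
Duty = 1,500 × €6.81 = €10,215.00.
Total = €1,815.42 + €35,004.83 + €10,215.00 = €47,035.25.

€47,035.25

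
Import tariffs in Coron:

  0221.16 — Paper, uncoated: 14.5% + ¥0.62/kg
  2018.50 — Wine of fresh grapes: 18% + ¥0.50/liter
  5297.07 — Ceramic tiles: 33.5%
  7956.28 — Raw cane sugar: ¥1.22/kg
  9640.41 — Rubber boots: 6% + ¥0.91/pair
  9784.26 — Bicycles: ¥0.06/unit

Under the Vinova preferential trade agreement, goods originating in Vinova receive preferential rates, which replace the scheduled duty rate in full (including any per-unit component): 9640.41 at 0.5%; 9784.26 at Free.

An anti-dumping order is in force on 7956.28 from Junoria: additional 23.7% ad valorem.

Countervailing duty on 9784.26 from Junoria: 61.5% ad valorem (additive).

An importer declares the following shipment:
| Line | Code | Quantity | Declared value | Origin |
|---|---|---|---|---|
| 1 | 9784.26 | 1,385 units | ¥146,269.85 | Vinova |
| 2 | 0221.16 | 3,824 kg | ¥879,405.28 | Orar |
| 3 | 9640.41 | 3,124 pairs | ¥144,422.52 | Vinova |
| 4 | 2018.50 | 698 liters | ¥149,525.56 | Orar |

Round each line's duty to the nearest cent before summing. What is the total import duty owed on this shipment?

¥157,870.36

Line 1 (9784.26, Vinova, 1,385 units, ¥146,269.85):
Base rate for 9784.26 is ¥0.06/unit.
Origin Vinova qualifies under the Coron–Vinova agreement and 9784.26 is covered: preferential rate Free applies instead.
The additional-duty order on 9784.26 targets Junoria, not Vinova; it does not apply.
Duty = ¥146,269.85 × 0% = ¥0.00.
Line 2 (0221.16, Orar, 3,824 kg, ¥879,405.28):
Base rate for 0221.16 is 14.5% + ¥0.62/kg.
Duty = ¥879,405.28 × 14.5% + 3,824 × ¥0.62 = ¥129,884.65.
Line 3 (9640.41, Vinova, 3,124 pairs, ¥144,422.52):
Base rate for 9640.41 is 6% + ¥0.91/pair.
Origin Vinova qualifies under the Coron–Vinova agreement and 9640.41 is covered: preferential rate 0.5% applies instead.
Duty = ¥144,422.52 × 0.5% = ¥722.11.
Line 4 (2018.50, Orar, 698 liters, ¥149,525.56):
Base rate for 2018.50 is 18% + ¥0.50/liter.
Duty = ¥149,525.56 × 18% + 698 × ¥0.50 = ¥27,263.60.
Total = ¥0.00 + ¥129,884.65 + ¥722.11 + ¥27,263.60 = ¥157,870.36.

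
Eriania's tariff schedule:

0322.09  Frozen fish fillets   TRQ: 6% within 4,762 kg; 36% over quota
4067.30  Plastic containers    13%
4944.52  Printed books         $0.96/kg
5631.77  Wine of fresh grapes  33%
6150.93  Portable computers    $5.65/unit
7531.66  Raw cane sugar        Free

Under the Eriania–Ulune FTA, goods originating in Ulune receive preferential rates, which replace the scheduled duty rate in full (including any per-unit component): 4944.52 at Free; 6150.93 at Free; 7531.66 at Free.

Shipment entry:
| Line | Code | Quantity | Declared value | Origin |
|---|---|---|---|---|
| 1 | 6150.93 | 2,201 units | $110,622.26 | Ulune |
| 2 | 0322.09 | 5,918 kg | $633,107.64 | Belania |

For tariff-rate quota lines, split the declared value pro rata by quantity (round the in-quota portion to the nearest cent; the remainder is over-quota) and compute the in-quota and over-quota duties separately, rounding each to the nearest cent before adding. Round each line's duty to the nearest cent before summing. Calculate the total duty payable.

Line 1 (6150.93, Ulune, 2,201 units, $110,622.26):
Base rate for 6150.93 is $5.65/unit.
Origin Ulune qualifies under the Eriania–Ulune agreement and 6150.93 is covered: preferential rate Free applies instead.
Duty = $110,622.26 × 0% = $0.00.
Line 2 (0322.09, Belania, 5,918 kg, $633,107.64):
Code 0322.09 is under a tariff-rate quota (threshold 4,762 kg). In-quota: 4,762 kg at 6%; over-quota: 1,156 kg at 36%.
Pro-rata value split: in-quota = $633,107.64 × 4,762/5,918 = $509,438.76; over-quota = $633,107.64 − $509,438.76 = $123,668.88.
In-quota duty = $509,438.76 × 6% = $30,566.33. Over-quota duty = $123,668.88 × 36% = $44,520.80.
Line duty = $30,566.33 + $44,520.80 = $75,087.13.
Total = $0.00 + $75,087.13 = $75,087.13.

$75,087.13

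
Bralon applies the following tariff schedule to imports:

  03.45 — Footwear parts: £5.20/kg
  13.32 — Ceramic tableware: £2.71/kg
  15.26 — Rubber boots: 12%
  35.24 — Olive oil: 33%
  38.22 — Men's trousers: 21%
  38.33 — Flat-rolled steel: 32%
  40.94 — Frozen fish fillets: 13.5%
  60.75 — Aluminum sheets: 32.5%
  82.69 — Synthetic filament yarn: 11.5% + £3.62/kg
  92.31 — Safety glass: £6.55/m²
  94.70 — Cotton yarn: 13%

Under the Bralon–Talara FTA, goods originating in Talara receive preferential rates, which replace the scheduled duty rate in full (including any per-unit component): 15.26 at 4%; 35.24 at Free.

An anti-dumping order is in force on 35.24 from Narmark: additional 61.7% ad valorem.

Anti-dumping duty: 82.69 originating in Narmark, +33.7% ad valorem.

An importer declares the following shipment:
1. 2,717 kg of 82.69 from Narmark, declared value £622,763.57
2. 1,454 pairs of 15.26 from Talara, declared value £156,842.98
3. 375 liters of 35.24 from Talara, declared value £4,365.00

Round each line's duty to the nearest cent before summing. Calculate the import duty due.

Line 1 (82.69, Narmark, 2,717 kg, £622,763.57):
Base rate for 82.69 is 11.5% + £3.62/kg.
Additional duty on 82.69 from Narmark: +33.7%. Applied ad valorem rate: 11.5% + 33.7% = 45.2%.
Duty = £622,763.57 × 45.2% + 2,717 × £3.62 = £291,324.67.
Line 2 (15.26, Talara, 1,454 pairs, £156,842.98):
Base rate for 15.26 is 12%.
Origin Talara qualifies under the Bralon–Talara agreement and 15.26 is covered: preferential rate 4% applies instead.
Duty = £156,842.98 × 4% = £6,273.72.
Line 3 (35.24, Talara, 375 liters, £4,365.00):
Base rate for 35.24 is 33%.
Origin Talara qualifies under the Bralon–Talara agreement and 35.24 is covered: preferential rate Free applies instead.
The additional-duty order on 35.24 targets Narmark, not Talara; it does not apply.
Duty = £4,365.00 × 0% = £0.00.
Total = £291,324.67 + £6,273.72 + £0.00 = £297,598.39.

£297,598.39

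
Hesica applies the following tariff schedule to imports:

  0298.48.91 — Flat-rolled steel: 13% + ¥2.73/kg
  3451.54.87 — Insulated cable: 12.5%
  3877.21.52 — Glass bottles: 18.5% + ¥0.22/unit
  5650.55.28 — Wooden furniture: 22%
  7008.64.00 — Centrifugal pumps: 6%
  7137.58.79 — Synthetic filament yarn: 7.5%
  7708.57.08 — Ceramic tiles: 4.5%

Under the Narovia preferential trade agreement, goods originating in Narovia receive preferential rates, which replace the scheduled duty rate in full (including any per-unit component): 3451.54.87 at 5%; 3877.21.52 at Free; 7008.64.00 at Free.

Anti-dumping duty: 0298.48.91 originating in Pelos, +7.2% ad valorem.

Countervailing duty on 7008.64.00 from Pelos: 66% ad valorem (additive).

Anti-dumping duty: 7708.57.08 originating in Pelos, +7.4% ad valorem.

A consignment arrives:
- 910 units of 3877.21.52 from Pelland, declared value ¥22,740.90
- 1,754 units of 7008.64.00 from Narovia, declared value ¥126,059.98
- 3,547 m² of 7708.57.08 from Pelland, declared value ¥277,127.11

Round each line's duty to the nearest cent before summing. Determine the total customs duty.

Line 1 (3877.21.52, Pelland, 910 units, ¥22,740.90):
Base rate for 3877.21.52 is 18.5% + ¥0.22/unit.
3877.21.52 has an FTA preferential rate, but origin Pelland is not Narovia; base rate stands.
Duty = ¥22,740.90 × 18.5% + 910 × ¥0.22 = ¥4,407.27.
Line 2 (7008.64.00, Narovia, 1,754 units, ¥126,059.98):
Base rate for 7008.64.00 is 6%.
Origin Narovia qualifies under the Hesica–Narovia agreement and 7008.64.00 is covered: preferential rate Free applies instead.
The additional-duty order on 7008.64.00 targets Pelos, not Narovia; it does not apply.
Duty = ¥126,059.98 × 0% = ¥0.00.
Line 3 (7708.57.08, Pelland, 3,547 m², ¥277,127.11):
Base rate for 7708.57.08 is 4.5%.
The additional-duty order on 7708.57.08 targets Pelos, not Pelland; it does not apply.
Duty = ¥277,127.11 × 4.5% = ¥12,470.72.
Total = ¥4,407.27 + ¥0.00 + ¥12,470.72 = ¥16,877.99.

¥16,877.99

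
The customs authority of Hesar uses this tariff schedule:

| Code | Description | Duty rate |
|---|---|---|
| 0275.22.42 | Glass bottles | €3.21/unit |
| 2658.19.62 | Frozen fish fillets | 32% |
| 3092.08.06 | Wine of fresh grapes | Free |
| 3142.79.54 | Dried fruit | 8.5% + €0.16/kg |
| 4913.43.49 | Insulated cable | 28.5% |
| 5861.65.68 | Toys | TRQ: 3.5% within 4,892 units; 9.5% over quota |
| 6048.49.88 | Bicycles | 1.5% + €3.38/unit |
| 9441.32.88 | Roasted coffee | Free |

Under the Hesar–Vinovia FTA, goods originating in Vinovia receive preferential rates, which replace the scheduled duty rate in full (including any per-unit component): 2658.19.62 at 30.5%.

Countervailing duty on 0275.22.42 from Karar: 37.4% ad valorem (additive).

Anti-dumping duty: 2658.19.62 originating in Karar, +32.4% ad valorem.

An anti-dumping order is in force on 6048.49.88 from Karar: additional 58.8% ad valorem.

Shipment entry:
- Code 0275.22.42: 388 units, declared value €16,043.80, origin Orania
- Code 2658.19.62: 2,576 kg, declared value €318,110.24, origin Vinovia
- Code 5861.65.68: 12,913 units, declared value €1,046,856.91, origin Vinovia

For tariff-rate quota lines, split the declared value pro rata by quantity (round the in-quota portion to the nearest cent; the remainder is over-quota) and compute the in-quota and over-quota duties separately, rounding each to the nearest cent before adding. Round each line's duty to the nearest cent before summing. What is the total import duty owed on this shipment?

€173,924.84

Line 1 (0275.22.42, Orania, 388 units, €16,043.80):
Base rate for 0275.22.42 is €3.21/unit.
The additional-duty order on 0275.22.42 targets Karar, not Orania; it does not apply.
Duty = 388 × €3.21 = €1,245.48.
Line 2 (2658.19.62, Vinovia, 2,576 kg, €318,110.24):
Base rate for 2658.19.62 is 32%.
Origin Vinovia qualifies under the Hesar–Vinovia agreement and 2658.19.62 is covered: preferential rate 30.5% applies instead.
The additional-duty order on 2658.19.62 targets Karar, not Vinovia; it does not apply.
Duty = €318,110.24 × 30.5% = €97,023.62.
Line 3 (5861.65.68, Vinovia, 12,913 units, €1,046,856.91):
Code 5861.65.68 is under a tariff-rate quota (threshold 4,892 units). In-quota: 4,892 units at 3.5%; over-quota: 8,021 units at 9.5%.
Pro-rata value split: in-quota = €1,046,856.91 × 4,892/12,913 = €396,594.44; over-quota = €1,046,856.91 − €396,594.44 = €650,262.47.
In-quota duty = €396,594.44 × 3.5% = €13,880.81. Over-quota duty = €650,262.47 × 9.5% = €61,774.93.
Line duty = €13,880.81 + €61,774.93 = €75,655.74.
Total = €1,245.48 + €97,023.62 + €75,655.74 = €173,924.84.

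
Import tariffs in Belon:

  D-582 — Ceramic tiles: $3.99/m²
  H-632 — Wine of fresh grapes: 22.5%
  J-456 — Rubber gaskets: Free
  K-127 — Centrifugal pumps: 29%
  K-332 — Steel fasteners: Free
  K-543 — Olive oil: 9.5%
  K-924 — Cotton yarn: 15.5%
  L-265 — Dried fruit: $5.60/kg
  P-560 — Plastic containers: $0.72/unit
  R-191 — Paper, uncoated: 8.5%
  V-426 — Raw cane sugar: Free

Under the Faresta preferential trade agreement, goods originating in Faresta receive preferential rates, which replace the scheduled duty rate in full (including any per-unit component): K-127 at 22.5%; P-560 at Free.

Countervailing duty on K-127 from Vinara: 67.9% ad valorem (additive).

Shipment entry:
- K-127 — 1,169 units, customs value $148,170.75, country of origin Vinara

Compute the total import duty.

$143,577.46

Line 1 (K-127, Vinara, 1,169 units, $148,170.75):
Base rate for K-127 is 29%.
K-127 has an FTA preferential rate, but origin Vinara is not Faresta; base rate stands.
Additional duty on K-127 from Vinara: +67.9%. Applied ad valorem rate: 29% + 67.9% = 96.9%.
Duty = $148,170.75 × 96.9% = $143,577.46.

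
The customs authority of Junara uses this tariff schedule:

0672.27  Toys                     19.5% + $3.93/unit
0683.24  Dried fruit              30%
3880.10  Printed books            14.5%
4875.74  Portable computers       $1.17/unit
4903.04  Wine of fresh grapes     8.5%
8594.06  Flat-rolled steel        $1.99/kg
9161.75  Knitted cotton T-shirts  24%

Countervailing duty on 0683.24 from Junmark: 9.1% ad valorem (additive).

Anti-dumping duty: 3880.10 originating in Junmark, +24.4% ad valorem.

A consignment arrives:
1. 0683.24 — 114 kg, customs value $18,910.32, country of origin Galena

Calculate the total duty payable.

Line 1 (0683.24, Galena, 114 kg, $18,910.32):
Base rate for 0683.24 is 30%.
The additional-duty order on 0683.24 targets Junmark, not Galena; it does not apply.
Duty = $18,910.32 × 30% = $5,673.10.

$5,673.10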